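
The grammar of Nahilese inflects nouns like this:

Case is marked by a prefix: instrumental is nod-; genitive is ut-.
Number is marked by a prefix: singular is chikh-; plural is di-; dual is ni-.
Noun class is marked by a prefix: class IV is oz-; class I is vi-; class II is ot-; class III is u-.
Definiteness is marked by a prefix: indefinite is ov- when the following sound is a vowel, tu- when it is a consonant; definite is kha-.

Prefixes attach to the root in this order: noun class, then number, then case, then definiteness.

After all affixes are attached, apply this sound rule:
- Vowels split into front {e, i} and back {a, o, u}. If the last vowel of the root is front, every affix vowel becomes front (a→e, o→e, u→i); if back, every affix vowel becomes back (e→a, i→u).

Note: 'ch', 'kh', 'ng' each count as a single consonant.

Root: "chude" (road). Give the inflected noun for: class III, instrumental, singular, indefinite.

tinedchikhichude

Attach noun class class III u- → uchude.
Attach number singular chikh- → chikhuchude.
Attach case instrumental nod- → nodchikhuchude.
Attach definiteness indefinite tu- (before consonant 'n') → tunodchikhuchude.
Apply vowel harmony: tunodchikhuchude → tinedchikhichude.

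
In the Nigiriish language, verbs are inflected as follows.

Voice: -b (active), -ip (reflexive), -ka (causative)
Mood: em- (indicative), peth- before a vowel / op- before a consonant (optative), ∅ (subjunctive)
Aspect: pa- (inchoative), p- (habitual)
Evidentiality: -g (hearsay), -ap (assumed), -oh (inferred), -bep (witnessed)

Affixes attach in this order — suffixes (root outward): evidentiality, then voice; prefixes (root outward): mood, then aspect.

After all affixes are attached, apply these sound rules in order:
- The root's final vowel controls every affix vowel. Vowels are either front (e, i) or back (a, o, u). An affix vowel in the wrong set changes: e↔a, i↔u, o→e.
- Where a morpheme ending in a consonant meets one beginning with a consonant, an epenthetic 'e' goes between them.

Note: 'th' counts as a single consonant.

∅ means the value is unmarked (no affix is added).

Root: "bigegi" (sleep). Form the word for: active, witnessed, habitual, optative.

Attach mood optative op- (before consonant 'b') → opbigegi.
Attach evidentiality witnessed -bep → opbigegibep.
Attach voice active -b → opbigegibepb.
Attach aspect habitual p- → popbigegibepb.
Apply vowel harmony: popbigegibepb → pepbigegibepb.
Apply epenthesis: pepbigegibepb → pepebigegibepeb.

pepebigegibepeb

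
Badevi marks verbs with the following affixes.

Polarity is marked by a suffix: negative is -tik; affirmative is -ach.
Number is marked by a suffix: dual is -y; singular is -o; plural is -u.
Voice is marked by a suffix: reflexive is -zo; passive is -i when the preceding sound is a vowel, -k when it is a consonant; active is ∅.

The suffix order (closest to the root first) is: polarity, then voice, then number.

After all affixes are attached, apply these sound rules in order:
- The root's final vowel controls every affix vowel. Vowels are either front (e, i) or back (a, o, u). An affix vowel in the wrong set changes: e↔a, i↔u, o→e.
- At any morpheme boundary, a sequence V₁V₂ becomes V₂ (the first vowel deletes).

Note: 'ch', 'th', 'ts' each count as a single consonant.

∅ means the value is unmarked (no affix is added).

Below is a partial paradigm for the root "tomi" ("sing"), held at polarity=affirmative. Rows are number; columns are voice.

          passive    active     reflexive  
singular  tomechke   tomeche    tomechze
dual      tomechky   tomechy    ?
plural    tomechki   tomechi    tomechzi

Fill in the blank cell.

Attach polarity affirmative -ach → tomiach.
Attach voice reflexive -zo → tomiachzo.
Attach number dual -y → tomiachzoy.
Apply vowel harmony: tomiachzoy → tomiechzey.
Apply vowel deletion: tomiechzey → tomechzey.

tomechzey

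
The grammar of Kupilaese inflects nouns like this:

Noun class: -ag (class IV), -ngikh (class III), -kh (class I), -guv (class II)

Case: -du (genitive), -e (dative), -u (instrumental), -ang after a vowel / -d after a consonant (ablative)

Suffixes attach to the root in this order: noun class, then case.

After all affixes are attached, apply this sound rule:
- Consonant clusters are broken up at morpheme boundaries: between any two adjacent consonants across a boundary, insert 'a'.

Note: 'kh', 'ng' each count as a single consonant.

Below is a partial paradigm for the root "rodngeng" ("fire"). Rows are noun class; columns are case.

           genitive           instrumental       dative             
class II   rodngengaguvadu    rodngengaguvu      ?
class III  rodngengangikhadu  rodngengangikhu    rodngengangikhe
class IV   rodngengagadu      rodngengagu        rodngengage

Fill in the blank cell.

rodngengaguve

Attach noun class class II -guv → rodngengguv.
Attach case dative -e → rodngengguve.
Apply epenthesis: rodngengguve → rodngengaguve.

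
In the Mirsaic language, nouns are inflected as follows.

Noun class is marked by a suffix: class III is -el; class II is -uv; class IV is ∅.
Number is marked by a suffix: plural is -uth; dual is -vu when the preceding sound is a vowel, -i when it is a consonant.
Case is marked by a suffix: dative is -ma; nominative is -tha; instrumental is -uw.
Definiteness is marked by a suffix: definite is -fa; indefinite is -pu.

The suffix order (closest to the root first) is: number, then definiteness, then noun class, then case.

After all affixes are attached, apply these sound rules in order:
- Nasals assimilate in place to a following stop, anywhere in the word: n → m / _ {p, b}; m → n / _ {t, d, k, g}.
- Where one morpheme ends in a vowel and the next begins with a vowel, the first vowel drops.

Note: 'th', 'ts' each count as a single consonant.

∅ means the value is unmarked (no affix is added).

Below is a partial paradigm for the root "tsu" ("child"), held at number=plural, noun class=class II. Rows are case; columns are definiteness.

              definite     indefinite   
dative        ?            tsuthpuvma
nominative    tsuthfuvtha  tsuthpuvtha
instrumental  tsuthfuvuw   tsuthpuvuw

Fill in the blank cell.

Attach number plural -uth → tsuuth.
Attach definiteness definite -fa → tsuuthfa.
Attach noun class class II -uv → tsuuthfauv.
Attach case dative -ma → tsuuthfauvma.
Nasal assimilation: no change.
Apply vowel deletion: tsuuthfauvma → tsuthfuvma.

tsuthfuvma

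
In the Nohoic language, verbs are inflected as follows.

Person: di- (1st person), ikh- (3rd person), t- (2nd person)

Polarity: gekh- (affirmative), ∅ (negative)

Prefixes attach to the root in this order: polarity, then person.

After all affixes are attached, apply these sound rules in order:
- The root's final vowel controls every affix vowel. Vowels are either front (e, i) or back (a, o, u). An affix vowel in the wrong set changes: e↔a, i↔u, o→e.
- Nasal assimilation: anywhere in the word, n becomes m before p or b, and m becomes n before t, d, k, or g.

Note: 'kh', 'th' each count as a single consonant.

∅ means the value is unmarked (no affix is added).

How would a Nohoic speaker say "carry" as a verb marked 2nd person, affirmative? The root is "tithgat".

tgakhtithgat

Attach polarity affirmative gekh- → gekhtithgat.
Attach person 2nd person t- → tgekhtithgat.
Apply vowel harmony: tgekhtithgat → tgakhtithgat.
Nasal assimilation: no change.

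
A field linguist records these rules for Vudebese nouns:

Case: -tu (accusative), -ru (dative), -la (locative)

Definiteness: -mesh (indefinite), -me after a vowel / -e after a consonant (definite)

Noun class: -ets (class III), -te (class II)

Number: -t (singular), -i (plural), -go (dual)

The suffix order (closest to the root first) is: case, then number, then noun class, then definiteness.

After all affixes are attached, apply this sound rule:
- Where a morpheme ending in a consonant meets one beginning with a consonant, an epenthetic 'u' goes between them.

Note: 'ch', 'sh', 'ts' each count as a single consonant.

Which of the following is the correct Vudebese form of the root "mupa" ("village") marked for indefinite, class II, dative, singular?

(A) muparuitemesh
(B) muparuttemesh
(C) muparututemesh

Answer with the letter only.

C

Attach case dative -ru → muparu.
Attach number singular -t → muparut.
Attach noun class class II -te → muparutte.
Attach definiteness indefinite -mesh → muparuttemesh.
Apply epenthesis: muparuttemesh → muparututemesh.
So the correct form is muparututemesh, option (C).
(A) muparuitemesh is wrong: it uses plural instead of singular for number.
(B) muparuttemesh is wrong: it fails to apply the sound rule(s).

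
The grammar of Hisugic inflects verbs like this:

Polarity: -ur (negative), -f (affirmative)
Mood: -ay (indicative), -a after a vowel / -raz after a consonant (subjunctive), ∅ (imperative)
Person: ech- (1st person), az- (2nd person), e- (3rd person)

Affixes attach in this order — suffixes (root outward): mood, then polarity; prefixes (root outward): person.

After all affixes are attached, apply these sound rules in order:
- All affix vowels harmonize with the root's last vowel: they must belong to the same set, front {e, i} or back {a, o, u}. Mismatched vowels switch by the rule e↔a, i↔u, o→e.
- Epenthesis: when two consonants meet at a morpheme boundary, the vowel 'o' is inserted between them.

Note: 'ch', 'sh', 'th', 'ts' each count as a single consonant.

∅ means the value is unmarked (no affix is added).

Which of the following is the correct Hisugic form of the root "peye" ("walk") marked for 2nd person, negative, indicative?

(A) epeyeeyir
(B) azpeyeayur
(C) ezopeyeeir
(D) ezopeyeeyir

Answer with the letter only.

Attach person 2nd person az- → azpeye.
Attach mood indicative -ay → azpeyeay.
Attach polarity negative -ur → azpeyeayur.
Apply vowel harmony: azpeyeayur → ezpeyeeyir.
Apply epenthesis: ezpeyeeyir → ezopeyeeyir.
So the correct form is ezopeyeeyir, option (D).
(B) azpeyeayur is wrong: it fails to apply the sound rule(s).
(C) ezopeyeeir is wrong: it uses subjunctive instead of indicative for mood.
(A) epeyeeyir is wrong: it uses 3rd person instead of 2nd person for person.

D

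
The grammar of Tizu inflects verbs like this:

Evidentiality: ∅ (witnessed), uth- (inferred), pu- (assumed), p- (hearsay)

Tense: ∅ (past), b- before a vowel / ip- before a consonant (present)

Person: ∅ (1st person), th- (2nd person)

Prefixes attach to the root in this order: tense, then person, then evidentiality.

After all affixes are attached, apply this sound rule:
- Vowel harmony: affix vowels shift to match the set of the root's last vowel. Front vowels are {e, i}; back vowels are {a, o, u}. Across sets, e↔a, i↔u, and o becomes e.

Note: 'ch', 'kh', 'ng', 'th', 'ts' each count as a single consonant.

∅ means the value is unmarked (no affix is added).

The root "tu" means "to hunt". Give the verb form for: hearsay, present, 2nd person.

pthuptu

Attach tense present ip- (before consonant 't') → iptu.
Attach person 2nd person th- → thiptu.
Attach evidentiality hearsay p- → pthiptu.
Apply vowel harmony: pthiptu → pthuptu.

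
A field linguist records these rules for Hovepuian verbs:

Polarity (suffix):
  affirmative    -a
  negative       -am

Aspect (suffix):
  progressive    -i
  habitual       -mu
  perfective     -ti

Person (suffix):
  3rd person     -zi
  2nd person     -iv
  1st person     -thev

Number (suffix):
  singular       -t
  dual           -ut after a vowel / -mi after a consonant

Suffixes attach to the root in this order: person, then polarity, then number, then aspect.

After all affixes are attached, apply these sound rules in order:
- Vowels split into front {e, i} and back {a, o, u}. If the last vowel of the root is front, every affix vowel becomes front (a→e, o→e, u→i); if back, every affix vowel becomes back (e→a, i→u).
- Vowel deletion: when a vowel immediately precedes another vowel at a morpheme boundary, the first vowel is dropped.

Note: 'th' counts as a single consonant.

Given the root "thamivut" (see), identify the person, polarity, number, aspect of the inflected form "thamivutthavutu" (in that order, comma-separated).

Segment: thamivut-thev-a-ut-i.
person: -thev → 1st person.
polarity: -a → affirmative.
number: -ut/mi → dual.
aspect: -i → progressive.

1st person, affirmative, dual, progressive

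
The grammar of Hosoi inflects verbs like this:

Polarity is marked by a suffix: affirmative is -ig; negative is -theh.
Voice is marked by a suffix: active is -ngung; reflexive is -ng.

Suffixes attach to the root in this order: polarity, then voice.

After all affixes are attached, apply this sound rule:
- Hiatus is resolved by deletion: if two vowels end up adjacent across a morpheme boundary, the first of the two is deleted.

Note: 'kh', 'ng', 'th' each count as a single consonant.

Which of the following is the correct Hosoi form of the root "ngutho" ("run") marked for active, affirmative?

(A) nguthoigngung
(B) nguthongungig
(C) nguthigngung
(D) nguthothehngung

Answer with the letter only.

C

Attach polarity affirmative -ig → nguthoig.
Attach voice active -ngung → nguthoigngung.
Apply vowel deletion: nguthoigngung → nguthigngung.
So the correct form is nguthigngung, option (C).
(A) nguthoigngung is wrong: it fails to apply the sound rule(s).
(D) nguthothehngung is wrong: it uses negative instead of affirmative for polarity.
(B) nguthongungig is wrong: it has the affixes in the wrong order.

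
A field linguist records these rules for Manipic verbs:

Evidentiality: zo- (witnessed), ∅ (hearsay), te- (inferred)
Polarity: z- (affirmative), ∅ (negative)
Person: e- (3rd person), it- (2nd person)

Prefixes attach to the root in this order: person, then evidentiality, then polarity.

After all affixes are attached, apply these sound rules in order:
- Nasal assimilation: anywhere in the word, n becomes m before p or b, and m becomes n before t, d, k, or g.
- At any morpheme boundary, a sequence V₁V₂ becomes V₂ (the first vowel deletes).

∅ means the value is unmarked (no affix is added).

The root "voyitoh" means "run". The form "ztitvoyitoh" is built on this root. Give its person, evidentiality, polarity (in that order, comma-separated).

2nd person, inferred, affirmative

Segment: z-te-it-voyitoh.
person: it- → 2nd person.
evidentiality: te- → inferred.
polarity: z- → affirmative.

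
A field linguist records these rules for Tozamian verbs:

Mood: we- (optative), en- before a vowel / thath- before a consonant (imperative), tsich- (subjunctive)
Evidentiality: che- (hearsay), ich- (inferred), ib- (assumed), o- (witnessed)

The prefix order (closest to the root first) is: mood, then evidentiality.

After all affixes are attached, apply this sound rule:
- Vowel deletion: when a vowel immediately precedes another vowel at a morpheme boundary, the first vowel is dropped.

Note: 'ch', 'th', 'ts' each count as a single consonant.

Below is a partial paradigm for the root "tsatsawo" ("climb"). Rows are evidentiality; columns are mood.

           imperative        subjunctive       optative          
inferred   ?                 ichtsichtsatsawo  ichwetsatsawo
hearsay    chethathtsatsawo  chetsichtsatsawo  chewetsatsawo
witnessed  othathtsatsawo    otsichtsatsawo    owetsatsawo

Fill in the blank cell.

ichthathtsatsawo

Attach mood imperative thath- (before consonant 'ts') → thathtsatsawo.
Attach evidentiality inferred ich- → ichthathtsatsawo.
Vowel deletion: no change.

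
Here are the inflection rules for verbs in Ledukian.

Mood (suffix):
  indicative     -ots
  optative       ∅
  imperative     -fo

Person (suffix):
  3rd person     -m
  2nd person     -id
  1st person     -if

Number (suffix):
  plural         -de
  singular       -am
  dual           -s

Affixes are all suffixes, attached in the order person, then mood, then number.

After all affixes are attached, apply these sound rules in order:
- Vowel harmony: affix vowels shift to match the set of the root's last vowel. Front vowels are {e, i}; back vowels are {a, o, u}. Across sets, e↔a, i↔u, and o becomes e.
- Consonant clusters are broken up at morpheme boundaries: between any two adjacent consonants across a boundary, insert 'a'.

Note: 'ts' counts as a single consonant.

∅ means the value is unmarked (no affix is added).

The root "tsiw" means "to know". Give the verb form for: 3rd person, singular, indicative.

tsiwametsem

Attach person 3rd person -m → tsiwm.
Attach mood indicative -ots → tsiwmots.
Attach number singular -am → tsiwmotsam.
Apply vowel harmony: tsiwmotsam → tsiwmetsem.
Apply epenthesis: tsiwmetsem → tsiwametsem.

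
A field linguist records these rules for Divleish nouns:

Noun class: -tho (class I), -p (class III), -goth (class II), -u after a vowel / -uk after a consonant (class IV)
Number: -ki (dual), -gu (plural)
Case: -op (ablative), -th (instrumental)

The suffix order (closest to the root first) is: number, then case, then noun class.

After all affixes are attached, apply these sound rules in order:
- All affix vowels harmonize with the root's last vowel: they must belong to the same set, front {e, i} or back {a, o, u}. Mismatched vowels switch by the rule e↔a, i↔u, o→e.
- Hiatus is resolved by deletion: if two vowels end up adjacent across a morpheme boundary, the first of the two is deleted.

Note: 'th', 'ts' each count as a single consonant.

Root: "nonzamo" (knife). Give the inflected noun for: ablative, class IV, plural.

nonzamogopuk

Attach number plural -gu → nonzamogu.
Attach case ablative -op → nonzamoguop.
Attach noun class class IV -uk (after consonant 'p') → nonzamoguopuk.
Vowel harmony: no change.
Apply vowel deletion: nonzamoguopuk → nonzamogopuk.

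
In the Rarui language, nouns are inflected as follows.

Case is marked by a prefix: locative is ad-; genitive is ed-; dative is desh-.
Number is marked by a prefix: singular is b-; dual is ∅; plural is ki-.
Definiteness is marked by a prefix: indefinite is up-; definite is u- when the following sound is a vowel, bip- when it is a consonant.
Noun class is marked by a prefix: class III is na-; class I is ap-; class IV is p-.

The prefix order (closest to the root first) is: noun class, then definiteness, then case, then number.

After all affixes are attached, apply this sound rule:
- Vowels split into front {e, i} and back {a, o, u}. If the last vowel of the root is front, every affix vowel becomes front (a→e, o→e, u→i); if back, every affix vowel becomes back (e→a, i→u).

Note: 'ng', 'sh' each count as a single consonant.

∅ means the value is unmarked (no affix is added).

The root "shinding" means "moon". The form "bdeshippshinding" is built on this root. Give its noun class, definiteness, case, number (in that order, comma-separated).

class IV, indefinite, dative, singular

Segment: b-desh-up-p-shinding.
noun class: p- → class IV.
definiteness: up- → indefinite.
case: desh- → dative.
number: b- → singular.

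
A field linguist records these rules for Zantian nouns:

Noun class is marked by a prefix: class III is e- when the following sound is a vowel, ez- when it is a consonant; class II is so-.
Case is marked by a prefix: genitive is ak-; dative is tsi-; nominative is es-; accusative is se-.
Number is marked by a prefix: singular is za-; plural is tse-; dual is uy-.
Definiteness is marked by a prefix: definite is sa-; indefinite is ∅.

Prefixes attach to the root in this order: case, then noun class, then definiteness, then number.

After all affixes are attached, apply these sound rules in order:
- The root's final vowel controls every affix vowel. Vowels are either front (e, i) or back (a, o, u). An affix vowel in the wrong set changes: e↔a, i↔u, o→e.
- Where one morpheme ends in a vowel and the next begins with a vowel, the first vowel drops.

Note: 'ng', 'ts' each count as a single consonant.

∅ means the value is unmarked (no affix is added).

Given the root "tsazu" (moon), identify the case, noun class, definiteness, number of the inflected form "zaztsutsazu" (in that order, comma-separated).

Segment: za-ez-tsi-tsazu.
case: tsi- → dative.
noun class: e/ez- → class III.
definiteness: ∅ → indefinite.
number: za- → singular.

dative, class III, indefinite, singular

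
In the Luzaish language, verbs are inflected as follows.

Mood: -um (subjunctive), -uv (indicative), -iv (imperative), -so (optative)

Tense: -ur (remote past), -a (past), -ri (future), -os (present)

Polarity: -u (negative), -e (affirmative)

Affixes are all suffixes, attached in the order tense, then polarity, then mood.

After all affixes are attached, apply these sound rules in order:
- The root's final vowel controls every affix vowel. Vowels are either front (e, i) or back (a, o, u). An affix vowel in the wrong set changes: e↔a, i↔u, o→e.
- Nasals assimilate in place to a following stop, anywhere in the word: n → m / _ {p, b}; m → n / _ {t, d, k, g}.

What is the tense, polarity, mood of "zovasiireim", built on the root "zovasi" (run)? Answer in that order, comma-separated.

Segment: zovasi-ur-e-um.
tense: -ur → remote past.
polarity: -e → affirmative.
mood: -um → subjunctive.

remote past, affirmative, subjunctive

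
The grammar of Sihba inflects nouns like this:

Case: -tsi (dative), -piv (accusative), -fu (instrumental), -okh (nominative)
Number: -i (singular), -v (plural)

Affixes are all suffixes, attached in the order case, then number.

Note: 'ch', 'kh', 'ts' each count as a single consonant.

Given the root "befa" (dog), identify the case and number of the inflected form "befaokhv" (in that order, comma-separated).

nominative, plural

Segment: befa-okh-v.
case: -okh → nominative.
number: -v → plural.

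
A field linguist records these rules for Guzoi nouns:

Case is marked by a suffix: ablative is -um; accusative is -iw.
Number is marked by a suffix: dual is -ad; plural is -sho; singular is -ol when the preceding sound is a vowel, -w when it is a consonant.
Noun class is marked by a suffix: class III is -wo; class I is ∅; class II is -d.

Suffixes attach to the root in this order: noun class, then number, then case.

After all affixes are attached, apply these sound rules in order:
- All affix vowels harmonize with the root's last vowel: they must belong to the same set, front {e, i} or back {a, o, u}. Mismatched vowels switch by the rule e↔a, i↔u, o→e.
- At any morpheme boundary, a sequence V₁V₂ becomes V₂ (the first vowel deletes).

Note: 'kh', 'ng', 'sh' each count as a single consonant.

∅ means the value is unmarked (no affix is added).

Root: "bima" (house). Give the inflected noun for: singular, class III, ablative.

Attach noun class class III -wo → bimawo.
Attach number singular -ol (after vowel 'o') → bimawool.
Attach case ablative -um → bimawoolum.
Vowel harmony: no change.
Apply vowel deletion: bimawoolum → bimawolum.

bimawolum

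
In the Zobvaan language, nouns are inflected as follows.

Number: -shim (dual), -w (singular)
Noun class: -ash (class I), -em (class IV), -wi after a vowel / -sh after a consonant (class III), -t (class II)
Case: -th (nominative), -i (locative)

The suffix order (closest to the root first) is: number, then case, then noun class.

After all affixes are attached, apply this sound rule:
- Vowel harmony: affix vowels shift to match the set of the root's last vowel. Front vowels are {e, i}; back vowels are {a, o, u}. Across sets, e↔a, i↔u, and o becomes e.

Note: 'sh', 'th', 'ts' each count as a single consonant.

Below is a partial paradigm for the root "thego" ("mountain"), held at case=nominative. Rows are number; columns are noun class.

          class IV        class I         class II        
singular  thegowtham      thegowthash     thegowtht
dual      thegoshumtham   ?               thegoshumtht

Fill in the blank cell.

Attach number dual -shim → thegoshim.
Attach case nominative -th → thegoshimth.
Attach noun class class I -ash → thegoshimthash.
Apply vowel harmony: thegoshimthash → thegoshumthash.

thegoshumthash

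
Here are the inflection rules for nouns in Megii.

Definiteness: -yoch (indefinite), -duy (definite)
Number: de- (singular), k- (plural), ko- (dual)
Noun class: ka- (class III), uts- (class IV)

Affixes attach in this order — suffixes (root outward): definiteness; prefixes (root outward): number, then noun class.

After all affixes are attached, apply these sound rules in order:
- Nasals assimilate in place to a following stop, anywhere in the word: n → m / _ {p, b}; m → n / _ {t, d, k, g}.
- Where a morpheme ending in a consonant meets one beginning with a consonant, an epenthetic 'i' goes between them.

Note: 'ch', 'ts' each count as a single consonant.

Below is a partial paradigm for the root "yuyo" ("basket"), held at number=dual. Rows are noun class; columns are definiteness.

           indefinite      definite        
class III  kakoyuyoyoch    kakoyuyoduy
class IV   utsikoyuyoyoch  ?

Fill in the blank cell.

Attach number dual ko- → koyuyo.
Attach noun class class IV uts- → utskoyuyo.
Attach definiteness definite -duy → utskoyuyoduy.
Nasal assimilation: no change.
Apply epenthesis: utskoyuyoduy → utsikoyuyoduy.

utsikoyuyoduy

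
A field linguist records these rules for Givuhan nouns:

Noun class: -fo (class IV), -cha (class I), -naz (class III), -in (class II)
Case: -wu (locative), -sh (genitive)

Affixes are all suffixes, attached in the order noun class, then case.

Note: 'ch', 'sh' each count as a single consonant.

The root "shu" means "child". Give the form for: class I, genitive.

shuchash

Attach noun class class I -cha → shucha.
Attach case genitive -sh → shuchash.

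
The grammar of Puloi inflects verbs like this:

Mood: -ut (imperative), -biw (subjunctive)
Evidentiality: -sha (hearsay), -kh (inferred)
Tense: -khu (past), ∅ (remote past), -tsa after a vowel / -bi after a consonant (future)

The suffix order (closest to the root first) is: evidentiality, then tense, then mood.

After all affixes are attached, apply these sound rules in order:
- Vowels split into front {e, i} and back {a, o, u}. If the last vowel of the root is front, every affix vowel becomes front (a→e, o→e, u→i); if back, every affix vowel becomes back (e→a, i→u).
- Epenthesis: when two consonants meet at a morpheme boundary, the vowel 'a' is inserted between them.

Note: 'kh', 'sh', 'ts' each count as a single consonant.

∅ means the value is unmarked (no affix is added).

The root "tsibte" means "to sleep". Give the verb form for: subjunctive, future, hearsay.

tsibteshetsebiw

Attach evidentiality hearsay -sha → tsibtesha.
Attach tense future -tsa (after vowel 'a') → tsibteshatsa.
Attach mood subjunctive -biw → tsibteshatsabiw.
Apply vowel harmony: tsibteshatsabiw → tsibteshetsebiw.
Epenthesis: no change.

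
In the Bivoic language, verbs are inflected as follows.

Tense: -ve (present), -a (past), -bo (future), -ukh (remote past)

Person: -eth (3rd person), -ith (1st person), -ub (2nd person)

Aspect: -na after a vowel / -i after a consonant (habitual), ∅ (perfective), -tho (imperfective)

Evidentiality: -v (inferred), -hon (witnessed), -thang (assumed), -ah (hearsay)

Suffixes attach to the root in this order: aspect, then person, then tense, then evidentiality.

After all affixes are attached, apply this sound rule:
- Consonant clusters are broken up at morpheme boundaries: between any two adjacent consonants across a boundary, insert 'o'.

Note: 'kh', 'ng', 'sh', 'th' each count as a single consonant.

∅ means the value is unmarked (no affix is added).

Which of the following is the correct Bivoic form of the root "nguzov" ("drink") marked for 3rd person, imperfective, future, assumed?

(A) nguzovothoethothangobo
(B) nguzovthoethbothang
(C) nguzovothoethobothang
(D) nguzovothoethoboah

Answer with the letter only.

C

Attach aspect imperfective -tho → nguzovtho.
Attach person 3rd person -eth → nguzovthoeth.
Attach tense future -bo → nguzovthoethbo.
Attach evidentiality assumed -thang → nguzovthoethbothang.
Apply epenthesis: nguzovthoethbothang → nguzovothoethobothang.
So the correct form is nguzovothoethobothang, option (C).
(D) nguzovothoethoboah is wrong: it uses hearsay instead of assumed for evidentiality.
(A) nguzovothoethothangobo is wrong: it has the affixes in the wrong order.
(B) nguzovthoethbothang is wrong: it fails to apply the sound rule(s).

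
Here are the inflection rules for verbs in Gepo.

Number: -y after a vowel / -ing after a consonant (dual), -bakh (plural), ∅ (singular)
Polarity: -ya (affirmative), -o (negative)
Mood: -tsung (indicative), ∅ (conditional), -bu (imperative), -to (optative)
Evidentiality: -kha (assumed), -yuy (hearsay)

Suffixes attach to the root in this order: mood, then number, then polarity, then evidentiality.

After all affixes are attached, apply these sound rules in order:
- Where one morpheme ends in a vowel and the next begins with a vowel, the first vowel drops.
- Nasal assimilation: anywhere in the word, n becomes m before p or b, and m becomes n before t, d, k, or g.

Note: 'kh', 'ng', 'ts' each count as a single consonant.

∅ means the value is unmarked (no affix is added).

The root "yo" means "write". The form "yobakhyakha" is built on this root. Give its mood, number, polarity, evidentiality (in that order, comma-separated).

conditional, plural, affirmative, assumed

Segment: yo-bakh-ya-kha.
mood: ∅ → conditional.
number: -bakh → plural.
polarity: -ya → affirmative.
evidentiality: -kha → assumed.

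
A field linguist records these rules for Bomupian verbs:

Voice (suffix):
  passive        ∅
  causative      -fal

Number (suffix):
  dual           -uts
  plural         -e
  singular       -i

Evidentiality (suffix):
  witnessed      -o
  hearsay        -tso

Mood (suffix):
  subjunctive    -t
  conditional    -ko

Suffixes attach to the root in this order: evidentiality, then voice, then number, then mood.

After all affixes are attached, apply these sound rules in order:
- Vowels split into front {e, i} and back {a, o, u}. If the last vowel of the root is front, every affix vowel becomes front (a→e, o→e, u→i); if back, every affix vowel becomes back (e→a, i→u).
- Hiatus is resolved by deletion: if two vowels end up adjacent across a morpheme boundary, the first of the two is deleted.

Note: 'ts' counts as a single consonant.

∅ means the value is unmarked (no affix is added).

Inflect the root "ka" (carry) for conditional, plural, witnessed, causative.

kofalako

Attach evidentiality witnessed -o → kao.
Attach voice causative -fal → kaofal.
Attach number plural -e → kaofale.
Attach mood conditional -ko → kaofaleko.
Apply vowel harmony: kaofaleko → kaofalako.
Apply vowel deletion: kaofalako → kofalako.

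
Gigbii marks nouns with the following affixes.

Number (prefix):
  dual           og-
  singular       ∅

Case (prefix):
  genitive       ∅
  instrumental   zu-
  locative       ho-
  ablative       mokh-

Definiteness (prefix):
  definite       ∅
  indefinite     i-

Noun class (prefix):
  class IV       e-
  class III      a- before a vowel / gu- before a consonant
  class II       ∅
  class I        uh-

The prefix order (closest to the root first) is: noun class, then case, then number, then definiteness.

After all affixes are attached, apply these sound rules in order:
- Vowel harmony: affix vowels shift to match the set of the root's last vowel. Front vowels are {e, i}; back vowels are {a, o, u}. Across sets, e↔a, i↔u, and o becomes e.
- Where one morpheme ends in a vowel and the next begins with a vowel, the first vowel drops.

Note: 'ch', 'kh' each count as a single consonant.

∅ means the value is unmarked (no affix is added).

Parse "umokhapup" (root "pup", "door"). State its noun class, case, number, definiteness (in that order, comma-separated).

class IV, ablative, singular, indefinite

Segment: i-mokh-e-pup.
noun class: e- → class IV.
case: mokh- → ablative.
number: ∅ → singular.
definiteness: i- → indefinite.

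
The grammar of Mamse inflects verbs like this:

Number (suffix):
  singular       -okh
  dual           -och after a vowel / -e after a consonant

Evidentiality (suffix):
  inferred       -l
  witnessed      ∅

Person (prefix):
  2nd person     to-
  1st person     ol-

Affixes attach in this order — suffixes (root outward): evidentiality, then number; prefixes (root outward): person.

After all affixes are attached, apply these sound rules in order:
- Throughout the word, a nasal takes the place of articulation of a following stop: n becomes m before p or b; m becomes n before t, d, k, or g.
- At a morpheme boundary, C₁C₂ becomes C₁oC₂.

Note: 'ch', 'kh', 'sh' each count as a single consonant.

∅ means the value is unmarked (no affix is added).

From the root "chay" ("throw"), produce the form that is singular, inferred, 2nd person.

tochayolokh

Attach person 2nd person to- → tochay.
Attach evidentiality inferred -l → tochayl.
Attach number singular -okh → tochaylokh.
Nasal assimilation: no change.
Apply epenthesis: tochaylokh → tochayolokh.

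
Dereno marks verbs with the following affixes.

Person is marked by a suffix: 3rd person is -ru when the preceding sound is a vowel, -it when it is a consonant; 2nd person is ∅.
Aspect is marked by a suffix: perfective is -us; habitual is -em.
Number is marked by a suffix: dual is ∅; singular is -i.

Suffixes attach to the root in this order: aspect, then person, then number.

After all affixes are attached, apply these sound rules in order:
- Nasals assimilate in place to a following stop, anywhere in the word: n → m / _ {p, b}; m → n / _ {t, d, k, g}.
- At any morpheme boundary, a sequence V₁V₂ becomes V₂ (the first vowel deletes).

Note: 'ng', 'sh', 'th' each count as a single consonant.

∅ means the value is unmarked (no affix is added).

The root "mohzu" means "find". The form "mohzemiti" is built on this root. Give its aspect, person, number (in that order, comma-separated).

Segment: mohzu-em-it-i.
aspect: -em → habitual.
person: -ru/it → 3rd person.
number: -i → singular.

habitual, 3rd person, singular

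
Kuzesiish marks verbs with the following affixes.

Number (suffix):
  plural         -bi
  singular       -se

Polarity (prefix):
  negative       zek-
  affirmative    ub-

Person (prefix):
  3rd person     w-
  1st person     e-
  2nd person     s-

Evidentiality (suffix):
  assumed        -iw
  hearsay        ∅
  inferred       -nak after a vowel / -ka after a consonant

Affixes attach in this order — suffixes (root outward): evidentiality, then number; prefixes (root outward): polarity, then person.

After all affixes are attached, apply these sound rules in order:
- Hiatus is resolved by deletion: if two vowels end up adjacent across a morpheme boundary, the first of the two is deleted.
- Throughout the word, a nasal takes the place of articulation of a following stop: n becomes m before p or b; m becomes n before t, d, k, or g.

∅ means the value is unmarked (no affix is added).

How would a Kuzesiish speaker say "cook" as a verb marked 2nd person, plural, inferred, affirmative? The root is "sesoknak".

Attach evidentiality inferred -ka (after consonant 'k') → sesoknakka.
Attach polarity affirmative ub- → ubsesoknakka.
Attach person 2nd person s- → subsesoknakka.
Attach number plural -bi → subsesoknakkabi.
Vowel deletion: no change.
Nasal assimilation: no change.

subsesoknakkabi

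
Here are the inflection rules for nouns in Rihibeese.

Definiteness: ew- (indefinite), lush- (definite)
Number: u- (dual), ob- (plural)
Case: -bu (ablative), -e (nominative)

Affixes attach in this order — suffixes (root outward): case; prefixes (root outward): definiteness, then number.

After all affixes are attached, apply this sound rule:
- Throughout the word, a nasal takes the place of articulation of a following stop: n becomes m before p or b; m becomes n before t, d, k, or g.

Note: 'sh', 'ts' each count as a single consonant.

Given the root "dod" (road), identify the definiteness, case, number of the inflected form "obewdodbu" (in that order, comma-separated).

Segment: ob-ew-dod-bu.
definiteness: ew- → indefinite.
case: -bu → ablative.
number: ob- → plural.

indefinite, ablative, plural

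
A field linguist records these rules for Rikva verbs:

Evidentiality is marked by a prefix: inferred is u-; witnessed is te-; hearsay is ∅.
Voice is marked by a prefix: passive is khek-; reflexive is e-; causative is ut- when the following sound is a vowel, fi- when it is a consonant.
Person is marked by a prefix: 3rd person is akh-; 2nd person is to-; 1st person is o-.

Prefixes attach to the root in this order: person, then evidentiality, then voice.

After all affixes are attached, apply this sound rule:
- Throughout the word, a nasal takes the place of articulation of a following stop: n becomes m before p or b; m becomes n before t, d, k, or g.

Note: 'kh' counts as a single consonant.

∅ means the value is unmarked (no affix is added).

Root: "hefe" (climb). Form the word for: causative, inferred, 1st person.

Attach person 1st person o- → ohefe.
Attach evidentiality inferred u- → uohefe.
Attach voice causative ut- (before vowel 'u') → utuohefe.
Nasal assimilation: no change.

utuohefe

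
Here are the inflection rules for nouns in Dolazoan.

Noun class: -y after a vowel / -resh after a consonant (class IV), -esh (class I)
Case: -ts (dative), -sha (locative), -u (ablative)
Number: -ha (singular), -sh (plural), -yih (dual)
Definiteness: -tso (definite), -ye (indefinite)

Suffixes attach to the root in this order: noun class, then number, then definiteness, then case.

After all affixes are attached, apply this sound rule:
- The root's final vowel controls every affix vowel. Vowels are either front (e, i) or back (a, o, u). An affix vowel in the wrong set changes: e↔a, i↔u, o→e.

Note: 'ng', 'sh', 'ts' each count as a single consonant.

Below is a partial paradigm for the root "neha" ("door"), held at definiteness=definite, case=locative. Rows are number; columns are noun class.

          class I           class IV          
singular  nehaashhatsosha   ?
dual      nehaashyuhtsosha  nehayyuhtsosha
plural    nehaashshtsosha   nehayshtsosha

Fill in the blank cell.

nehayhatsosha

Attach noun class class IV -y (after vowel 'a') → nehay.
Attach number singular -ha → nehayha.
Attach definiteness definite -tso → nehayhatso.
Attach case locative -sha → nehayhatsosha.
Vowel harmony: no change.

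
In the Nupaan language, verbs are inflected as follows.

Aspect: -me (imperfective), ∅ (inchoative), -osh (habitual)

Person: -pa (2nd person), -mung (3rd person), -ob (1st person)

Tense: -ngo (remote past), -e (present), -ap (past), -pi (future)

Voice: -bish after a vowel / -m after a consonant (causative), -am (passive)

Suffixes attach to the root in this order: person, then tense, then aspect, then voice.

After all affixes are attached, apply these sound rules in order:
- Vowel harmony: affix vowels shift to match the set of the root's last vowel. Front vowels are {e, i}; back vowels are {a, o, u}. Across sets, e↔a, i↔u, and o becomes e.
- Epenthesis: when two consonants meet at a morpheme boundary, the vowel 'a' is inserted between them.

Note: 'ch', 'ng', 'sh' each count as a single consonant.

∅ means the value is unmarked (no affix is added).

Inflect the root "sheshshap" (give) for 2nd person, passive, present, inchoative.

sheshshapapaaam

Attach person 2nd person -pa → sheshshappa.
Attach tense present -e → sheshshappae.
aspect = inchoative: zero marking, form stays sheshshappae.
Attach voice passive -am → sheshshappaeam.
Apply vowel harmony: sheshshappaeam → sheshshappaaam.
Apply epenthesis: sheshshappaaam → sheshshapapaaam.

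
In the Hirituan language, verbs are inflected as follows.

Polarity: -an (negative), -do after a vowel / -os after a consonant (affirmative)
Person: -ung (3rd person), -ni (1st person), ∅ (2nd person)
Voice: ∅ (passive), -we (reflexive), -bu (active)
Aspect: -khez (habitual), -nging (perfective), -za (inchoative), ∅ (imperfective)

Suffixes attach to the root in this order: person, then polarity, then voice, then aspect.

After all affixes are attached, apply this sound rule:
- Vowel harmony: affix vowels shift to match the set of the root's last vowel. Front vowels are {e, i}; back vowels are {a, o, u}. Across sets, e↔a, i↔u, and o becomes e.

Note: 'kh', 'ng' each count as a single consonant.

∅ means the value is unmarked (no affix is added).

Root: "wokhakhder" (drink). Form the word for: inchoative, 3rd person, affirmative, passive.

Attach person 3rd person -ung → wokhakhderung.
Attach polarity affirmative -os (after consonant 'ng') → wokhakhderungos.
voice = passive: zero marking, form stays wokhakhderungos.
Attach aspect inchoative -za → wokhakhderungosza.
Apply vowel harmony: wokhakhderungosza → wokhakhderingesze.

wokhakhderingesze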